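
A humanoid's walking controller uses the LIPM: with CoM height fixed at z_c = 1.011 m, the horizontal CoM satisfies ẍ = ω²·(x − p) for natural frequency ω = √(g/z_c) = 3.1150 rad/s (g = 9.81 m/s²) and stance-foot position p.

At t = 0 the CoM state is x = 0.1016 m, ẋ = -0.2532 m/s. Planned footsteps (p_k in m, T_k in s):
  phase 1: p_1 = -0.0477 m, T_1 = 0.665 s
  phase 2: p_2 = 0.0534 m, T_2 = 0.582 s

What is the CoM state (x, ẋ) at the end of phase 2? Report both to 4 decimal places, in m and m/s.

phase 1: p=-0.0477, T=0.665, ωT=2.071475, cosh=4.031260, sinh=3.905261; start (x,ẋ)=(0.101600, -0.253200) → end (x,ẋ)=(0.236732, 0.795502)
phase 2: p=0.0534, T=0.582, ωT=1.812930, cosh=3.145776, sinh=2.982601; start (x,ẋ)=(0.236732, 0.795502) → end (x,ẋ)=(1.391811, 4.205770)

x = 1.3918, ẋ = 4.2058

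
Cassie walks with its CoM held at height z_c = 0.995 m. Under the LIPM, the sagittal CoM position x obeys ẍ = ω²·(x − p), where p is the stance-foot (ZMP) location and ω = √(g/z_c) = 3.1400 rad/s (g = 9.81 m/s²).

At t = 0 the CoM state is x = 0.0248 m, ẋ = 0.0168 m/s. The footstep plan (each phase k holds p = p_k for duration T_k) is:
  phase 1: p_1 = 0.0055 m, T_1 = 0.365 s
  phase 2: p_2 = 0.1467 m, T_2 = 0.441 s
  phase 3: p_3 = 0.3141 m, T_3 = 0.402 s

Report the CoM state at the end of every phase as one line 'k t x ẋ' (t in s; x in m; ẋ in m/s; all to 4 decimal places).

phase 1: p=0.0055, T=0.365, ωT=1.146100, cosh=1.731887, sinh=1.414013; start (x,ẋ)=(0.024800, 0.016800) → end (x,ẋ)=(0.046491, 0.114788)
phase 2: p=0.1467, T=0.441, ωT=1.384740, cosh=2.122088, sinh=1.871699; start (x,ẋ)=(0.046491, 0.114788) → end (x,ẋ)=(0.002470, -0.345353)
phase 3: p=0.3141, T=0.402, ωT=1.262280, cosh=1.908238, sinh=1.625230; start (x,ẋ)=(0.002470, -0.345353) → end (x,ẋ)=(-0.459315, -2.249332)

1 0.3650 0.0465 0.1148
2 0.8060 0.0025 -0.3454
3 1.2080 -0.4593 -2.2493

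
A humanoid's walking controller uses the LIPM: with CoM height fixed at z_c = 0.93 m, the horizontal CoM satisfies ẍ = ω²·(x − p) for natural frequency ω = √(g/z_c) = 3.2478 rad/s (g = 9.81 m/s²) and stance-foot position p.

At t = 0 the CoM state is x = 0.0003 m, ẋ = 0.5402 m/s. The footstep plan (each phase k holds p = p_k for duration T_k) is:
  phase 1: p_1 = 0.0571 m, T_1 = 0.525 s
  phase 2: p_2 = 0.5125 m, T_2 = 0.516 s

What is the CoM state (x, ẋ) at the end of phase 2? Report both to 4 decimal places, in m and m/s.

x = 0.8594, ẋ = 1.4281

phase 1: p=0.0571, T=0.525, ωT=1.705095, cosh=2.841832, sinh=2.660077; start (x,ẋ)=(0.000300, 0.540200) → end (x,ẋ)=(0.338129, 1.044440)
phase 2: p=0.5125, T=0.516, ωT=1.675865, cosh=2.765280, sinh=2.578134; start (x,ẋ)=(0.338129, 1.044440) → end (x,ẋ)=(0.859402, 1.428115)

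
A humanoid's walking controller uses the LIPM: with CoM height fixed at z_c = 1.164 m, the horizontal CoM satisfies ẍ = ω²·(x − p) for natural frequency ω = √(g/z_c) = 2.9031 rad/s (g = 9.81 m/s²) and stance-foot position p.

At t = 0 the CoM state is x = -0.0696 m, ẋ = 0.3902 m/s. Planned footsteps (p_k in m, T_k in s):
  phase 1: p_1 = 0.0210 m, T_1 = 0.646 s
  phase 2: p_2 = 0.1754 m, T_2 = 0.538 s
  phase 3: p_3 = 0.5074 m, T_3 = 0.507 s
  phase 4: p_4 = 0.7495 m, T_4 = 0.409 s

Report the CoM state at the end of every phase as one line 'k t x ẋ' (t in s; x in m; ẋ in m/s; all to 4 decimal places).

1 0.6460 0.1466 0.4649
2 1.1840 0.4688 0.9667
3 1.6910 1.1061 1.9857
4 2.1000 2.4054 5.0971

phase 1: p=0.0210, T=0.646, ωT=1.875403, cosh=3.338369, sinh=3.185076; start (x,ẋ)=(-0.069600, 0.390200) → end (x,ẋ)=(0.146644, 0.464890)
phase 2: p=0.1754, T=0.538, ωT=1.561868, cosh=2.488731, sinh=2.278987; start (x,ẋ)=(0.146644, 0.464890) → end (x,ẋ)=(0.468780, 0.966731)
phase 3: p=0.5074, T=0.507, ωT=1.471872, cosh=2.293439, sinh=2.063944; start (x,ẋ)=(0.468780, 0.966731) → end (x,ẋ)=(1.106120, 1.985736)
phase 4: p=0.7495, T=0.409, ωT=1.187368, cosh=1.791732, sinh=1.486709; start (x,ẋ)=(1.106120, 1.985736) → end (x,ẋ)=(2.405385, 5.097103)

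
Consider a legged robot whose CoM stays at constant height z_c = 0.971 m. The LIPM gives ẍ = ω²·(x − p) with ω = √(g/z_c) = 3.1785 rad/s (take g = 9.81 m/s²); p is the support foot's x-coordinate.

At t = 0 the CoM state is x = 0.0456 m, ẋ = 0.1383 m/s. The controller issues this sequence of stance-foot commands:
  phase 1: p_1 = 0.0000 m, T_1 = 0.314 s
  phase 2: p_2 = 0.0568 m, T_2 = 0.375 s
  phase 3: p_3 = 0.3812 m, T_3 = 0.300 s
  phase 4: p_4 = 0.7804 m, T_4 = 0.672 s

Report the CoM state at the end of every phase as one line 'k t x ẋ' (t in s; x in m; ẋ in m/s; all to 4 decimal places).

phase 1: p=0.0000, T=0.314, ωT=0.998049, cosh=1.540791, sinh=1.172193; start (x,ẋ)=(0.045600, 0.138300) → end (x,ẋ)=(0.121263, 0.382989)
phase 2: p=0.0568, T=0.375, ωT=1.191938, cosh=1.798544, sinh=1.494912; start (x,ẋ)=(0.121263, 0.382989) → end (x,ẋ)=(0.352867, 0.995125)
phase 3: p=0.3812, T=0.300, ωT=0.953550, cosh=1.490138, sinh=1.104767; start (x,ẋ)=(0.352867, 0.995125) → end (x,ẋ)=(0.684861, 1.383384)
phase 4: p=0.7804, T=0.672, ωT=2.135952, cosh=4.291617, sinh=4.173485; start (x,ẋ)=(0.684861, 1.383384) → end (x,ẋ)=(2.186817, 4.669591)

1 0.3140 0.1213 0.3830
2 0.6890 0.3529 0.9951
3 0.9890 0.6849 1.3834
4 1.6610 2.1868 4.6696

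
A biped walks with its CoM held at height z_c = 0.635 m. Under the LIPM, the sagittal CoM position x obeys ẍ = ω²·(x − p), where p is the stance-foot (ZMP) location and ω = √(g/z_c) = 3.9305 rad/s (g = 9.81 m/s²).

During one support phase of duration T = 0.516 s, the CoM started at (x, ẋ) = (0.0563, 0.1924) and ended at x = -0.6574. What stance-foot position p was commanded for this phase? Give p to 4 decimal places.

p = 0.3691

ωT = 3.9305·0.516 = 2.028138; cosh(ωT) = 3.865751, sinh(ωT) = 3.734171
x(T) = p + (x₀−p)·cosh(ωT) + (ẋ₀/ω)·sinh(ωT) ⇒ p·(1 − cosh) = x(T) − x₀·cosh − (ẋ₀/ω)·sinh
numerator   = -0.6574 − (0.0563)·3.865751 − (0.1924/3.9305)·3.734171 = -1.057831
denominator = 1 − 3.865751 = -2.865751
p = -1.057831 / -2.865751 = 0.3691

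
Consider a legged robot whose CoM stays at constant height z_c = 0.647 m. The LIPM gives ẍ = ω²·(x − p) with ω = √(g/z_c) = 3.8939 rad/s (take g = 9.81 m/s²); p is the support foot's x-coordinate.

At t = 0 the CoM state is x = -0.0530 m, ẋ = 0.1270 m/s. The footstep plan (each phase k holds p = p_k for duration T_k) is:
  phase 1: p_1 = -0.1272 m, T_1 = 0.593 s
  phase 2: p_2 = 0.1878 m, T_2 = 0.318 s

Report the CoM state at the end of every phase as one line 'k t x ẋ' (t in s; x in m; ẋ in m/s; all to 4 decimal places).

phase 1: p=-0.1272, T=0.593, ωT=2.309083, cosh=5.082270, sinh=4.982918; start (x,ẋ)=(-0.053000, 0.127000) → end (x,ẋ)=(0.412423, 2.085150)
phase 2: p=0.1878, T=0.318, ωT=1.238260, cosh=1.869747, sinh=1.579859; start (x,ẋ)=(0.412423, 2.085150) → end (x,ẋ)=(1.453789, 5.280541)

1 0.5930 0.4124 2.0851
2 0.9110 1.4538 5.2805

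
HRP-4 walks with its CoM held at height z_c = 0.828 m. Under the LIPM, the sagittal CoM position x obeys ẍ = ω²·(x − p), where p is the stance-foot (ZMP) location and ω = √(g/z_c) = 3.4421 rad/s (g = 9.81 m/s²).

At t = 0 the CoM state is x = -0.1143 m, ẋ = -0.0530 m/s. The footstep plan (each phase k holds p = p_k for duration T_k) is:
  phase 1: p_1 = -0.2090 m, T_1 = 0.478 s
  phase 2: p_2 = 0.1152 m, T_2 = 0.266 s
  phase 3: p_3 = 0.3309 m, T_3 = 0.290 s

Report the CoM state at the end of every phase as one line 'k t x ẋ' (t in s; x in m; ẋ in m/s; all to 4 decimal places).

phase 1: p=-0.2090, T=0.478, ωT=1.645324, cosh=2.687819, sinh=2.494869; start (x,ẋ)=(-0.114300, -0.053000) → end (x,ẋ)=(0.007122, 0.670790)
phase 2: p=0.1152, T=0.266, ωT=0.915599, cosh=1.449274, sinh=1.048997; start (x,ẋ)=(0.007122, 0.670790) → end (x,ẋ)=(0.162991, 0.581914)
phase 3: p=0.3309, T=0.290, ωT=0.998209, cosh=1.540978, sinh=1.172439; start (x,ẋ)=(0.162991, 0.581914) → end (x,ẋ)=(0.270366, 0.219095)

1 0.4780 0.0071 0.6708
2 0.7440 0.1630 0.5819
3 1.0340 0.2704 0.2191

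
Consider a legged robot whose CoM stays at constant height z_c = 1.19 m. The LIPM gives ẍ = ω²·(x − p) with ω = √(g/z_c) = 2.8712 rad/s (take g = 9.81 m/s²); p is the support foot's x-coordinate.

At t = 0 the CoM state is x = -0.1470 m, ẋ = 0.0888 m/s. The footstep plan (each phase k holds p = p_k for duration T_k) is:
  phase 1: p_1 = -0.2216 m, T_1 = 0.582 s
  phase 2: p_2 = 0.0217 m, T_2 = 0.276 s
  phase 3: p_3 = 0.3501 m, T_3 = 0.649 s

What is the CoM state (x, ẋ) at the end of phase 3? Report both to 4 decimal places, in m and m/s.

phase 1: p=-0.2216, T=0.582, ωT=1.671038, cosh=2.752869, sinh=2.564818; start (x,ẋ)=(-0.147000, 0.088800) → end (x,ẋ)=(0.063088, 0.793817)
phase 2: p=0.0217, T=0.276, ωT=0.792451, cosh=1.330769, sinh=0.878035; start (x,ẋ)=(0.063088, 0.793817) → end (x,ẋ)=(0.319534, 1.160727)
phase 3: p=0.3501, T=0.649, ωT=1.863409, cosh=3.300407, sinh=3.145264; start (x,ẋ)=(0.319534, 1.160727) → end (x,ẋ)=(1.520741, 3.554838)

x = 1.5207, ẋ = 3.5548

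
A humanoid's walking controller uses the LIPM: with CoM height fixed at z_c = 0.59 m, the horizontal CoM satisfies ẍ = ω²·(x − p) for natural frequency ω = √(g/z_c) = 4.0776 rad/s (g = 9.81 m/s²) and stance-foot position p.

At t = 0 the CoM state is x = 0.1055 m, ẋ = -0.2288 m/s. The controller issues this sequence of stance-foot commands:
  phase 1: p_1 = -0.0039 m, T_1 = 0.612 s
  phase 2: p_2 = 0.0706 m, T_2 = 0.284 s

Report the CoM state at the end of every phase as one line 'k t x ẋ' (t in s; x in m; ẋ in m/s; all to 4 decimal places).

phase 1: p=-0.0039, T=0.612, ωT=2.495491, cosh=6.105073, sinh=6.022617; start (x,ẋ)=(0.105500, -0.228800) → end (x,ẋ)=(0.326057, 1.289785)
phase 2: p=0.0706, T=0.284, ωT=1.158038, cosh=1.748892, sinh=1.434790; start (x,ẋ)=(0.326057, 1.289785) → end (x,ẋ)=(0.971205, 3.750247)

1 0.6120 0.3261 1.2898
2 0.8960 0.9712 3.7502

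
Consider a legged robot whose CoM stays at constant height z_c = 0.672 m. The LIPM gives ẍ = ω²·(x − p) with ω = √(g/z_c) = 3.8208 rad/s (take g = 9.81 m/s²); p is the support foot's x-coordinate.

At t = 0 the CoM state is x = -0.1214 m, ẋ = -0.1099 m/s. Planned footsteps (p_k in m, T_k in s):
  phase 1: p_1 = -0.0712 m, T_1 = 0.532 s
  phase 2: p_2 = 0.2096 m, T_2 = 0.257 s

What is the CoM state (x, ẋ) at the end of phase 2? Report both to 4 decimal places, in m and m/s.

x = -1.0230, ẋ = -4.3037

phase 1: p=-0.0712, T=0.532, ωT=2.032666, cosh=3.882698, sinh=3.751712; start (x,ẋ)=(-0.121400, -0.109900) → end (x,ẋ)=(-0.374024, -1.146302)
phase 2: p=0.2096, T=0.257, ωT=0.981946, cosh=1.522113, sinh=1.147532; start (x,ẋ)=(-0.374024, -1.146302) → end (x,ẋ)=(-1.023021, -4.303697)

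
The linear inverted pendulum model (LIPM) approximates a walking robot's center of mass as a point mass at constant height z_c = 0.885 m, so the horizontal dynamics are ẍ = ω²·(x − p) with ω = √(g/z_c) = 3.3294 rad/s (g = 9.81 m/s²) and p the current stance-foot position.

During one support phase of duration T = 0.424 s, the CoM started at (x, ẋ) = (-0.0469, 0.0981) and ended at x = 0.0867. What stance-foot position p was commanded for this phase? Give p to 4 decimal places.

ωT = 3.3294·0.424 = 1.411666; cosh(ωT) = 2.173260, sinh(ωT) = 1.929523
x(T) = p + (x₀−p)·cosh(ωT) + (ẋ₀/ω)·sinh(ωT) ⇒ p·(1 − cosh) = x(T) − x₀·cosh − (ẋ₀/ω)·sinh
numerator   = 0.0867 − (-0.0469)·2.173260 − (0.0981/3.3294)·1.929523 = 0.131773
denominator = 1 − 2.173260 = -1.173260
p = 0.131773 / -1.173260 = -0.1123

p = -0.1123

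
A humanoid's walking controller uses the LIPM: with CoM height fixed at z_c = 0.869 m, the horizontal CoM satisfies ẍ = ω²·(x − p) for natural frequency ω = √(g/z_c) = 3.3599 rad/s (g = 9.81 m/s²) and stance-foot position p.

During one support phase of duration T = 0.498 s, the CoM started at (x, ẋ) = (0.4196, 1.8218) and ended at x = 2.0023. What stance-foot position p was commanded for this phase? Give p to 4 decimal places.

p = 0.3123

ωT = 3.3599·0.498 = 1.673230; cosh(ωT) = 2.758497, sinh(ωT) = 2.570857
x(T) = p + (x₀−p)·cosh(ωT) + (ẋ₀/ω)·sinh(ωT) ⇒ p·(1 − cosh) = x(T) − x₀·cosh − (ẋ₀/ω)·sinh
numerator   = 2.0023 − (0.4196)·2.758497 − (1.8218/3.3599)·2.570857 = -0.549132
denominator = 1 − 2.758497 = -1.758497
p = -0.549132 / -1.758497 = 0.3123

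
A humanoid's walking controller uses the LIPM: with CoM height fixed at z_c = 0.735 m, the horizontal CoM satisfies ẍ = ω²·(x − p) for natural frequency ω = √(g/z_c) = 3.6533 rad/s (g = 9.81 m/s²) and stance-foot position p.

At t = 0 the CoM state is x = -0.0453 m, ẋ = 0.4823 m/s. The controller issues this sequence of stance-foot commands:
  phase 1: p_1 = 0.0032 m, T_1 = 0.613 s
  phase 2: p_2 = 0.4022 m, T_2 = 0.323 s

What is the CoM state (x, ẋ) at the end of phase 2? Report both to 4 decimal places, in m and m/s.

phase 1: p=0.0032, T=0.613, ωT=2.239473, cosh=4.747448, sinh=4.640933; start (x,ẋ)=(-0.045300, 0.482300) → end (x,ẋ)=(0.385634, 1.467390)
phase 2: p=0.4022, T=0.323, ωT=1.180016, cosh=1.780850, sinh=1.473576; start (x,ẋ)=(0.385634, 1.467390) → end (x,ẋ)=(0.964577, 2.524019)

x = 0.9646, ẋ = 2.5240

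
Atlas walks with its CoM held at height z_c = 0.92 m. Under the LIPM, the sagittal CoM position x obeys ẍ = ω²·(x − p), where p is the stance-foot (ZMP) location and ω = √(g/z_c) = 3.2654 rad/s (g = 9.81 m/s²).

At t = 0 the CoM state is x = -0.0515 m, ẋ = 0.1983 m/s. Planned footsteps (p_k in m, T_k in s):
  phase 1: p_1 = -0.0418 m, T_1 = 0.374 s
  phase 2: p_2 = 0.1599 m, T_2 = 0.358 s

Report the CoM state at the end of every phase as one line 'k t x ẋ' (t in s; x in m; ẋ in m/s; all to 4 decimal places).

phase 1: p=-0.0418, T=0.374, ωT=1.221260, cosh=1.843158, sinh=1.548299; start (x,ẋ)=(-0.051500, 0.198300) → end (x,ẋ)=(0.034346, 0.316457)
phase 2: p=0.1599, T=0.358, ωT=1.169013, cosh=1.764744, sinh=1.454071; start (x,ẋ)=(0.034346, 0.316457) → end (x,ẋ)=(0.079246, -0.037681)

1 0.3740 0.0343 0.3165
2 0.7320 0.0792 -0.0377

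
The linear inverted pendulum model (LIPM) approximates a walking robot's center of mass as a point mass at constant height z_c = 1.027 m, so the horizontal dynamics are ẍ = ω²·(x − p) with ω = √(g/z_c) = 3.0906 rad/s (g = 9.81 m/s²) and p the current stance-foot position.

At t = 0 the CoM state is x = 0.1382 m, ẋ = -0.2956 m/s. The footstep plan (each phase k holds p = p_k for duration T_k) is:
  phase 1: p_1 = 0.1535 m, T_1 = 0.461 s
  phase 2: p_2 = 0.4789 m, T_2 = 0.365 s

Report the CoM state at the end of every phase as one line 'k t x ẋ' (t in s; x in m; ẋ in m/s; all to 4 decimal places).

phase 1: p=0.1535, T=0.461, ωT=1.424767, cosh=2.198726, sinh=1.958161; start (x,ẋ)=(0.138200, -0.295600) → end (x,ẋ)=(-0.067429, -0.742537)
phase 2: p=0.4789, T=0.365, ωT=1.128069, cosh=1.706671, sinh=1.383013; start (x,ẋ)=(-0.067429, -0.742537) → end (x,ẋ)=(-0.785781, -3.602462)

1 0.4610 -0.0674 -0.7425
2 0.8260 -0.7858 -3.6025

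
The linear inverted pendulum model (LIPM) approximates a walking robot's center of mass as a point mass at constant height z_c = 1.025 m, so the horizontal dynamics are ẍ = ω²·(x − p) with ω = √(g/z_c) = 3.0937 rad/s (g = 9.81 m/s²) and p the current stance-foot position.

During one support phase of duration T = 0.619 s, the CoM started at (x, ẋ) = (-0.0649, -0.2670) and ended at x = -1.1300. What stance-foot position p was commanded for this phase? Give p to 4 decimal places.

ωT = 3.0937·0.619 = 1.915000; cosh(ωT) = 3.467141, sinh(ωT) = 3.319800
x(T) = p + (x₀−p)·cosh(ωT) + (ẋ₀/ω)·sinh(ωT) ⇒ p·(1 − cosh) = x(T) − x₀·cosh − (ẋ₀/ω)·sinh
numerator   = -1.1300 − (-0.0649)·3.467141 − (-0.2670/3.0937)·3.319800 = -0.618469
denominator = 1 − 3.467141 = -2.467141
p = -0.618469 / -2.467141 = 0.2507

p = 0.2507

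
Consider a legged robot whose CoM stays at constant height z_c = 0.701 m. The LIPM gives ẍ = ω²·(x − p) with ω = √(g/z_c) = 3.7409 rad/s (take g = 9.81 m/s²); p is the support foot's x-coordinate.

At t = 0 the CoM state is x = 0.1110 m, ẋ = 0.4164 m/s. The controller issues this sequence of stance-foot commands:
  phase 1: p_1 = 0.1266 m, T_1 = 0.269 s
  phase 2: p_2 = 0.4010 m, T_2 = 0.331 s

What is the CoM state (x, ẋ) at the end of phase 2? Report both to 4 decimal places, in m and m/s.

x = 0.3328, ẋ = 0.0927

phase 1: p=0.1266, T=0.269, ωT=1.006302, cosh=1.550518, sinh=1.184949; start (x,ẋ)=(0.111000, 0.416400) → end (x,ẋ)=(0.234309, 0.576484)
phase 2: p=0.4010, T=0.331, ωT=1.238238, cosh=1.869712, sinh=1.579818; start (x,ẋ)=(0.234309, 0.576484) → end (x,ẋ)=(0.332790, 0.092724)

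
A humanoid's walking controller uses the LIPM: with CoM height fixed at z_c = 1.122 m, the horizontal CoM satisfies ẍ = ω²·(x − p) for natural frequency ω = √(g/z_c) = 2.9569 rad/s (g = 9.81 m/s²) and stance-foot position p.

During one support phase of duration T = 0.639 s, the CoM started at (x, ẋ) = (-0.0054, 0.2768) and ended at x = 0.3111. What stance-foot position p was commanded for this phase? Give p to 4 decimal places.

p = -0.0112

ωT = 2.9569·0.639 = 1.889459; cosh(ωT) = 3.383471, sinh(ωT) = 3.232318
x(T) = p + (x₀−p)·cosh(ωT) + (ẋ₀/ω)·sinh(ωT) ⇒ p·(1 − cosh) = x(T) − x₀·cosh − (ẋ₀/ω)·sinh
numerator   = 0.3111 − (-0.0054)·3.383471 − (0.2768/2.9569)·3.232318 = 0.026788
denominator = 1 − 3.383471 = -2.383471
p = 0.026788 / -2.383471 = -0.0112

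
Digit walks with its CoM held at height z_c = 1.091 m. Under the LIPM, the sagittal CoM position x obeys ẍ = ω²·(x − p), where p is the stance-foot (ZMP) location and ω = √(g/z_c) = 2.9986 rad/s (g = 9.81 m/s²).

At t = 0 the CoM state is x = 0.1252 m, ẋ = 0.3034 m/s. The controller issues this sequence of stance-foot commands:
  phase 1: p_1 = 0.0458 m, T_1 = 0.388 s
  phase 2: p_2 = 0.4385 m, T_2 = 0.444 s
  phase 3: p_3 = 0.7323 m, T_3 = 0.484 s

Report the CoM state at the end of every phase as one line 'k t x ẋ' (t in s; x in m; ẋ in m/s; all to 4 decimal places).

phase 1: p=0.0458, T=0.388, ωT=1.163457, cosh=1.756692, sinh=1.444287; start (x,ẋ)=(0.125200, 0.303400) → end (x,ẋ)=(0.331415, 0.876849)
phase 2: p=0.4385, T=0.444, ωT=1.331378, cosh=2.025186, sinh=1.761073; start (x,ẋ)=(0.331415, 0.876849) → end (x,ẋ)=(0.736605, 1.210294)
phase 3: p=0.7323, T=0.484, ωT=1.451322, cosh=2.251508, sinh=2.017248; start (x,ẋ)=(0.736605, 1.210294) → end (x,ẋ)=(1.556194, 2.751028)

1 0.3880 0.3314 0.8768
2 0.8320 0.7366 1.2103
3 1.3160 1.5562 2.7510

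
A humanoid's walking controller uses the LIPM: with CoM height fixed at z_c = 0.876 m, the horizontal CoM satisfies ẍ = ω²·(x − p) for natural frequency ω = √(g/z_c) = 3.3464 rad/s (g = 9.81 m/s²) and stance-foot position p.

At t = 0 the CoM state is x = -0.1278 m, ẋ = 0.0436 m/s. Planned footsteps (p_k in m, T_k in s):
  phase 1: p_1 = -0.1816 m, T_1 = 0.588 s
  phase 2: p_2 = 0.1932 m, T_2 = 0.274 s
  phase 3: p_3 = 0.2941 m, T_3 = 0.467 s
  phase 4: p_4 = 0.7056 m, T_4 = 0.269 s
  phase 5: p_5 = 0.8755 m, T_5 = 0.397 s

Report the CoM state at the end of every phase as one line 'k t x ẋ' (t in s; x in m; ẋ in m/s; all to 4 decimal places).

1 0.5880 0.0603 0.7904
2 0.8620 0.2486 0.6792
3 1.3290 0.6439 1.3448
4 1.5980 1.0298 1.7154
5 1.9950 2.0869 4.3714

phase 1: p=-0.1816, T=0.588, ωT=1.967683, cosh=3.646932, sinh=3.507151; start (x,ẋ)=(-0.127800, 0.043600) → end (x,ẋ)=(0.060299, 0.790421)
phase 2: p=0.1932, T=0.274, ωT=0.916914, cosh=1.450654, sinh=1.050903; start (x,ẋ)=(0.060299, 0.790421) → end (x,ẋ)=(0.248631, 0.679250)
phase 3: p=0.2941, T=0.467, ωT=1.562769, cosh=2.490785, sinh=2.281230; start (x,ẋ)=(0.248631, 0.679250) → end (x,ẋ)=(0.643888, 1.344758)
phase 4: p=0.7056, T=0.269, ωT=0.900182, cosh=1.433273, sinh=1.026777; start (x,ẋ)=(0.643888, 1.344758) → end (x,ẋ)=(1.029763, 1.715364)
phase 5: p=0.8755, T=0.397, ωT=1.328521, cosh=2.020162, sinh=1.755293; start (x,ẋ)=(1.029763, 1.715364) → end (x,ẋ)=(2.086899, 4.371439)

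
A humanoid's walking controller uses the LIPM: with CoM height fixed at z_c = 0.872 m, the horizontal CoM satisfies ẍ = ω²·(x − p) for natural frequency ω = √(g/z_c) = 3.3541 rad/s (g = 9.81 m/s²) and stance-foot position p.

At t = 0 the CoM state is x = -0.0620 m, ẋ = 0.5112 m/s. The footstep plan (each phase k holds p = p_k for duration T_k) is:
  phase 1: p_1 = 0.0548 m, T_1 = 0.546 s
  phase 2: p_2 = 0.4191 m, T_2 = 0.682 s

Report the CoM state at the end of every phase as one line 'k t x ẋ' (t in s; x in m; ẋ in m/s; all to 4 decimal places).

1 0.5460 0.1444 0.4451
2 1.2280 -0.3010 -2.2766

phase 1: p=0.0548, T=0.546, ωT=1.831339, cosh=3.201218, sinh=3.041019; start (x,ẋ)=(-0.062000, 0.511200) → end (x,ẋ)=(0.144381, 0.445116)
phase 2: p=0.4191, T=0.682, ωT=2.287496, cosh=4.975882, sinh=4.874362; start (x,ẋ)=(0.144381, 0.445116) → end (x,ẋ)=(-0.301002, -2.276562)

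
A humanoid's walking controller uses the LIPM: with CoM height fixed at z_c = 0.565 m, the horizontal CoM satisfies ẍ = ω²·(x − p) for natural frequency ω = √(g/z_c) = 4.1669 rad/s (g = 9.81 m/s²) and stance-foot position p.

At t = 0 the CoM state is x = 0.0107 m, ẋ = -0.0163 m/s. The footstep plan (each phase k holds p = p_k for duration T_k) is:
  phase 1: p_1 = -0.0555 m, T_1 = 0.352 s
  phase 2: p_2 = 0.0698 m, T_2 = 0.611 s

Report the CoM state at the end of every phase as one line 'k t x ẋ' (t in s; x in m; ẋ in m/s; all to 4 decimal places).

phase 1: p=-0.0555, T=0.352, ωT=1.466749, cosh=2.282896, sinh=2.052222; start (x,ẋ)=(0.010700, -0.016300) → end (x,ẋ)=(0.087600, 0.528892)
phase 2: p=0.0698, T=0.611, ωT=2.545976, cosh=6.417033, sinh=6.338637; start (x,ẋ)=(0.087600, 0.528892) → end (x,ẋ)=(0.988566, 3.864054)

1 0.3520 0.0876 0.5289
2 0.9630 0.9886 3.8641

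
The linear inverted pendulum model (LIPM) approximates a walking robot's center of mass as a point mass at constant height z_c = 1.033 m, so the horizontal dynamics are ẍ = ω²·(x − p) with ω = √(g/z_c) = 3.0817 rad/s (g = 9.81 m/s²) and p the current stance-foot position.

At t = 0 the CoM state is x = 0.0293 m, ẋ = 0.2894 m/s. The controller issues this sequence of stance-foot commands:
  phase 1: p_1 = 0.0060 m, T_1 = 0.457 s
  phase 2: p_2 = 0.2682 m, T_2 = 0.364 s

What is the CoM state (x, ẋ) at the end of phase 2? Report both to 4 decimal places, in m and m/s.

phase 1: p=0.0060, T=0.457, ωT=1.408337, cosh=2.166849, sinh=1.922300; start (x,ẋ)=(0.029300, 0.289400) → end (x,ẋ)=(0.237009, 0.765114)
phase 2: p=0.2682, T=0.364, ωT=1.121739, cosh=1.697950, sinh=1.372238; start (x,ẋ)=(0.237009, 0.765114) → end (x,ẋ)=(0.555934, 1.167226)

x = 0.5559, ẋ = 1.1672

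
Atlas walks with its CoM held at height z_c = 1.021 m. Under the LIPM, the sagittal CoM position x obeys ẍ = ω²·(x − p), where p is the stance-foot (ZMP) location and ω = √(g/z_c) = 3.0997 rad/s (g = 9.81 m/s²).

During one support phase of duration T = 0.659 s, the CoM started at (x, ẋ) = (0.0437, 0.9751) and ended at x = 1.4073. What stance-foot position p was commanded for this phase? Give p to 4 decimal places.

ωT = 3.0997·0.659 = 2.042702; cosh(ωT) = 3.920549, sinh(ωT) = 3.790871
x(T) = p + (x₀−p)·cosh(ωT) + (ẋ₀/ω)·sinh(ωT) ⇒ p·(1 − cosh) = x(T) − x₀·cosh − (ẋ₀/ω)·sinh
numerator   = 1.4073 − (0.0437)·3.920549 − (0.9751/3.0997)·3.790871 = 0.043444
denominator = 1 − 3.920549 = -2.920549
p = 0.043444 / -2.920549 = -0.0149

p = -0.0149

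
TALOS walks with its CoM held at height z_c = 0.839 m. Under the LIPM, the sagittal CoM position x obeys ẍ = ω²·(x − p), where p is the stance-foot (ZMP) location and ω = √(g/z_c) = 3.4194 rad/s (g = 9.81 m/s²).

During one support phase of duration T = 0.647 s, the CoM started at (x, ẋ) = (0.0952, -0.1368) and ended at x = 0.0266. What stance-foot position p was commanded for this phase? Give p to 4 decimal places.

ωT = 3.4194·0.647 = 2.212352; cosh(ωT) = 4.623311, sinh(ωT) = 4.513869
x(T) = p + (x₀−p)·cosh(ωT) + (ẋ₀/ω)·sinh(ωT) ⇒ p·(1 − cosh) = x(T) − x₀·cosh − (ẋ₀/ω)·sinh
numerator   = 0.0266 − (0.0952)·4.623311 − (-0.1368/3.4194)·4.513869 = -0.232953
denominator = 1 − 4.623311 = -3.623311
p = -0.232953 / -3.623311 = 0.0643

p = 0.0643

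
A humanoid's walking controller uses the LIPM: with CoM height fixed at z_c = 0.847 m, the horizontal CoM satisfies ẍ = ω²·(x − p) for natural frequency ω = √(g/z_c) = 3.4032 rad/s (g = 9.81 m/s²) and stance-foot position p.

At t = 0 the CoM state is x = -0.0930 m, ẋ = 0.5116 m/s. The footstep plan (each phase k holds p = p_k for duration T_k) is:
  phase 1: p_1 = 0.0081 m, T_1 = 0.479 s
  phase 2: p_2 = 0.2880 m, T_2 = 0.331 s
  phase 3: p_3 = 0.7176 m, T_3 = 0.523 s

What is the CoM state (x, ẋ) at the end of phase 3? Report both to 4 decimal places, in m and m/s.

phase 1: p=0.0081, T=0.479, ωT=1.630133, cosh=2.650228, sinh=2.454325; start (x,ẋ)=(-0.093000, 0.511600) → end (x,ẋ)=(0.109118, 0.511413)
phase 2: p=0.2880, T=0.331, ωT=1.126459, cosh=1.704447, sinh=1.380268; start (x,ẋ)=(0.109118, 0.511413) → end (x,ẋ)=(0.190524, 0.031411)
phase 3: p=0.7176, T=0.523, ωT=1.779874, cosh=3.048883, sinh=2.880224; start (x,ẋ)=(0.190524, 0.031411) → end (x,ẋ)=(-0.862808, -5.070616)

x = -0.8628, ẋ = -5.0706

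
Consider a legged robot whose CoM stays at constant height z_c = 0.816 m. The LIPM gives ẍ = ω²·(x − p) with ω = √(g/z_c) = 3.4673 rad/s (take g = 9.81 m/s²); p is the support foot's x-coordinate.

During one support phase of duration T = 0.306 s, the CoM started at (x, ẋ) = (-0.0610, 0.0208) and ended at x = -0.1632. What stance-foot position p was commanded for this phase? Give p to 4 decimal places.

p = 0.1168

ωT = 3.4673·0.306 = 1.060994; cosh(ωT) = 1.617676, sinh(ωT) = 1.271565
x(T) = p + (x₀−p)·cosh(ωT) + (ẋ₀/ω)·sinh(ωT) ⇒ p·(1 − cosh) = x(T) − x₀·cosh − (ẋ₀/ω)·sinh
numerator   = -0.1632 − (-0.0610)·1.617676 − (0.0208/3.4673)·1.271565 = -0.072150
denominator = 1 − 1.617676 = -0.617676
p = -0.072150 / -0.617676 = 0.1168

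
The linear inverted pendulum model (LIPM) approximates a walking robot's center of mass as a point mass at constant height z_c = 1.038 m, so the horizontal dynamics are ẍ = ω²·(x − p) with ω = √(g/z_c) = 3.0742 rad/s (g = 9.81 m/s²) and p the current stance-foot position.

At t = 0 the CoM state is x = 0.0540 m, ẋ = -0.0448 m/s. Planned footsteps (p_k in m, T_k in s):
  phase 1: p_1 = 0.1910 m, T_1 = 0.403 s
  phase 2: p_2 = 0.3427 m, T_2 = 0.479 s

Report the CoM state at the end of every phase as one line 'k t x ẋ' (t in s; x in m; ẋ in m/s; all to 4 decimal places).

1 0.4030 -0.0883 -0.7497
2 0.8820 -1.1502 -4.4574

phase 1: p=0.1910, T=0.403, ωT=1.238903, cosh=1.870763, sinh=1.581061; start (x,ẋ)=(0.054000, -0.044800) → end (x,ẋ)=(-0.088335, -0.749698)
phase 2: p=0.3427, T=0.479, ωT=1.472542, cosh=2.294823, sinh=2.065481; start (x,ẋ)=(-0.088335, -0.749698) → end (x,ẋ)=(-1.150154, -4.457369)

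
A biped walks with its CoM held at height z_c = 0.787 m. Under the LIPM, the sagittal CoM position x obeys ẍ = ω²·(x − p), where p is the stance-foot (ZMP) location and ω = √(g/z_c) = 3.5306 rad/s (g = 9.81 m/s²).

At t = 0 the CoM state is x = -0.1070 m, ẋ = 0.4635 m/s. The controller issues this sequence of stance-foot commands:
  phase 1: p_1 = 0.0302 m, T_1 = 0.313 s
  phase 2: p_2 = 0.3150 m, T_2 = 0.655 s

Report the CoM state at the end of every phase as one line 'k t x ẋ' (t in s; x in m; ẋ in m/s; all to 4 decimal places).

phase 1: p=0.0302, T=0.313, ωT=1.105078, cosh=1.675322, sinh=1.344137; start (x,ẋ)=(-0.107000, 0.463500) → end (x,ẋ)=(-0.023195, 0.125414)
phase 2: p=0.3150, T=0.655, ωT=2.312543, cosh=5.099543, sinh=5.000534; start (x,ẋ)=(-0.023195, 0.125414) → end (x,ẋ)=(-1.232010, -5.331236)

1 0.3130 -0.0232 0.1254
2 0.9680 -1.2320 -5.3312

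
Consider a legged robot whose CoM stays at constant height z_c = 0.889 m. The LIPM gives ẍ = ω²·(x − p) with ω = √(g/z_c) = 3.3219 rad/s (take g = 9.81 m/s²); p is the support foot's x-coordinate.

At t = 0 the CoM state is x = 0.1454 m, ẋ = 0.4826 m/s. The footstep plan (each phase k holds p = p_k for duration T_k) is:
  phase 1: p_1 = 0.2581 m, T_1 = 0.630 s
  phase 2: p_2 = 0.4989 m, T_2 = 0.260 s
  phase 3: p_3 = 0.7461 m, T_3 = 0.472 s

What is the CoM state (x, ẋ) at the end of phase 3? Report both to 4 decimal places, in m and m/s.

x = 0.2482, ẋ = -1.4032

phase 1: p=0.2581, T=0.630, ωT=2.092797, cosh=4.115451, sinh=3.992109; start (x,ẋ)=(0.145400, 0.482600) → end (x,ẋ)=(0.374256, 0.491558)
phase 2: p=0.4989, T=0.260, ωT=0.863694, cosh=1.396754, sinh=0.975152; start (x,ẋ)=(0.374256, 0.491558) → end (x,ẋ)=(0.469101, 0.282818)
phase 3: p=0.7461, T=0.472, ωT=1.567937, cosh=2.502608, sinh=2.294133; start (x,ẋ)=(0.469101, 0.282818) → end (x,ẋ)=(0.248195, -1.403198)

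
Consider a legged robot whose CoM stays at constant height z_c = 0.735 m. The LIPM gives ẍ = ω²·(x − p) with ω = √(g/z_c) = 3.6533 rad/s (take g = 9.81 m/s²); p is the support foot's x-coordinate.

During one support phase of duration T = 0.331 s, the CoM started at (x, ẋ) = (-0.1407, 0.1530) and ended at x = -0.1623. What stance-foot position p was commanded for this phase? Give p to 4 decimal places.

ωT = 3.6533·0.331 = 1.209242; cosh(ωT) = 1.824684, sinh(ωT) = 1.526261
x(T) = p + (x₀−p)·cosh(ωT) + (ẋ₀/ω)·sinh(ωT) ⇒ p·(1 − cosh) = x(T) − x₀·cosh − (ẋ₀/ω)·sinh
numerator   = -0.1623 − (-0.1407)·1.824684 − (0.1530/3.6533)·1.526261 = 0.030513
denominator = 1 − 1.824684 = -0.824684
p = 0.030513 / -0.824684 = -0.0370

p = -0.0370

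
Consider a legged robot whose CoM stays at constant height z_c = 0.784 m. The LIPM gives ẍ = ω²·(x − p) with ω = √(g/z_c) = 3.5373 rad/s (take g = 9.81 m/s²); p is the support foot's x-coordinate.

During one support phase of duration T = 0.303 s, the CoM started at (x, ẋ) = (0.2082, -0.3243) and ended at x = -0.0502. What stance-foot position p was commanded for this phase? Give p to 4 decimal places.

p = 0.4302

ωT = 3.5373·0.303 = 1.071802; cosh(ωT) = 1.631514, sinh(ωT) = 1.289123
x(T) = p + (x₀−p)·cosh(ωT) + (ẋ₀/ω)·sinh(ωT) ⇒ p·(1 − cosh) = x(T) − x₀·cosh − (ẋ₀/ω)·sinh
numerator   = -0.0502 − (0.2082)·1.631514 − (-0.3243/3.5373)·1.289123 = -0.271694
denominator = 1 − 1.631514 = -0.631514
p = -0.271694 / -0.631514 = 0.4302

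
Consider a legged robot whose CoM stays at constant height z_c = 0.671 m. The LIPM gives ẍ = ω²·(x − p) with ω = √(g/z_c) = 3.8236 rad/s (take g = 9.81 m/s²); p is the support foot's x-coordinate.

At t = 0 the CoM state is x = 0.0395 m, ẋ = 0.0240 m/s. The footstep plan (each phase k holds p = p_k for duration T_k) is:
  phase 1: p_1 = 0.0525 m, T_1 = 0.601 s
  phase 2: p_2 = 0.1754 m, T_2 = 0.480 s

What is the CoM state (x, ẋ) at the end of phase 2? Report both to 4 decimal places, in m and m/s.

phase 1: p=0.0525, T=0.601, ωT=2.297984, cosh=5.027276, sinh=4.926815; start (x,ẋ)=(0.039500, 0.024000) → end (x,ẋ)=(0.018070, -0.124242)
phase 2: p=0.1754, T=0.480, ωT=1.835328, cosh=3.213375, sinh=3.053814; start (x,ẋ)=(0.018070, -0.124242) → end (x,ẋ)=(-0.429389, -2.236308)

x = -0.4294, ẋ = -2.2363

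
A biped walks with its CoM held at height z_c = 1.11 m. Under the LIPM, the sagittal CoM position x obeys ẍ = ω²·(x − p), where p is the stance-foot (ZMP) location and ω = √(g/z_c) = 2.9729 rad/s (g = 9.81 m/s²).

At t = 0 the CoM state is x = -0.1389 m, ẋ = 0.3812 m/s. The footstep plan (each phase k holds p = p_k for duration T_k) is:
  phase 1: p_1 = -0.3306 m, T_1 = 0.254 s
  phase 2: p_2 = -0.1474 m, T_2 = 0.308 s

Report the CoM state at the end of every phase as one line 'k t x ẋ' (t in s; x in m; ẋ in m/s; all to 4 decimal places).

phase 1: p=-0.3306, T=0.254, ωT=0.755117, cosh=1.298908, sinh=0.828952; start (x,ẋ)=(-0.138900, 0.381200) → end (x,ẋ)=(0.024693, 0.967567)
phase 2: p=-0.1474, T=0.308, ωT=0.915653, cosh=1.449331, sinh=1.049076; start (x,ẋ)=(0.024693, 0.967567) → end (x,ẋ)=(0.443454, 1.939048)

1 0.2540 0.0247 0.9676
2 0.5620 0.4435 1.9390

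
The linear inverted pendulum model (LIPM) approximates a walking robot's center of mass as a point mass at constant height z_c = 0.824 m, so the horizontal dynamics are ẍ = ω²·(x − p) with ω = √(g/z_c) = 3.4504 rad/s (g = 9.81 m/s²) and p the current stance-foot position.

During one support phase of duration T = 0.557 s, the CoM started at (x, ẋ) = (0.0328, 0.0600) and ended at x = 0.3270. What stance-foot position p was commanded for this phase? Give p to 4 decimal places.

ωT = 3.4504·0.557 = 1.921873; cosh(ωT) = 3.490039, sinh(ωT) = 3.343706
x(T) = p + (x₀−p)·cosh(ωT) + (ẋ₀/ω)·sinh(ωT) ⇒ p·(1 − cosh) = x(T) − x₀·cosh − (ẋ₀/ω)·sinh
numerator   = 0.3270 − (0.0328)·3.490039 − (0.0600/3.4504)·3.343706 = 0.154382
denominator = 1 − 3.490039 = -2.490039
p = 0.154382 / -2.490039 = -0.0620

p = -0.0620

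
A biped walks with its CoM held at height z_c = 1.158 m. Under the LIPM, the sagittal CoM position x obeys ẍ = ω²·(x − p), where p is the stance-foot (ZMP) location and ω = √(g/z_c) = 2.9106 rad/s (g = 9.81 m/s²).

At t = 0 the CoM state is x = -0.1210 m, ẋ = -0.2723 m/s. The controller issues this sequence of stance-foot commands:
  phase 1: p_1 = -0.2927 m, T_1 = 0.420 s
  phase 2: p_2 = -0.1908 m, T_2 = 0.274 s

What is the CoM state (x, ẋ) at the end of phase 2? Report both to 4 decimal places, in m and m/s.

x = -0.0147, ẋ = 0.5436

phase 1: p=-0.2927, T=0.420, ωT=1.222452, cosh=1.845005, sinh=1.550498; start (x,ẋ)=(-0.121000, -0.272300) → end (x,ẋ)=(-0.120969, 0.272467)
phase 2: p=-0.1908, T=0.274, ωT=0.797504, cosh=1.335223, sinh=0.884771; start (x,ẋ)=(-0.120969, 0.272467) → end (x,ẋ)=(-0.014735, 0.543634)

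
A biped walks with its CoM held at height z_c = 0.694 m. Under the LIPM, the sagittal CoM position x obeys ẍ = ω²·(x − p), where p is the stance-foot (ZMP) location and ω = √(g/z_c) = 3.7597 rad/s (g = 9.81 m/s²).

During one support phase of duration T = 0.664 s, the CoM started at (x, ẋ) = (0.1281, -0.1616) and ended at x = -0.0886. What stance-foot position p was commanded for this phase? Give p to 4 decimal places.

p = 0.1198

ωT = 3.7597·0.664 = 2.496441; cosh(ωT) = 6.110794, sinh(ωT) = 6.028417
x(T) = p + (x₀−p)·cosh(ωT) + (ẋ₀/ω)·sinh(ωT) ⇒ p·(1 − cosh) = x(T) − x₀·cosh − (ẋ₀/ω)·sinh
numerator   = -0.0886 − (0.1281)·6.110794 − (-0.1616/3.7597)·6.028417 = -0.612278
denominator = 1 − 6.110794 = -5.110794
p = -0.612278 / -5.110794 = 0.1198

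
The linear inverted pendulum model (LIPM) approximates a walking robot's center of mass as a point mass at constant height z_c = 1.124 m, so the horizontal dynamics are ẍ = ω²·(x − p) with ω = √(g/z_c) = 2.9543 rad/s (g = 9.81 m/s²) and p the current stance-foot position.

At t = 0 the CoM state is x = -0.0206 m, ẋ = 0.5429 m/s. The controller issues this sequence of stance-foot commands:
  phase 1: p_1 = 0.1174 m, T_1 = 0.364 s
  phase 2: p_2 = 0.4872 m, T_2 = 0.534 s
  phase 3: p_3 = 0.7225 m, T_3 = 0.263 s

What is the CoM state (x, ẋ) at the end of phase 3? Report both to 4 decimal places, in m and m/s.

x = -0.8514, ẋ = -4.1956

phase 1: p=0.1174, T=0.364, ωT=1.075365, cosh=1.636118, sinh=1.294945; start (x,ẋ)=(-0.020600, 0.542900) → end (x,ẋ)=(0.129583, 0.360308)
phase 2: p=0.4872, T=0.534, ωT=1.577596, cosh=2.524885, sinh=2.318414; start (x,ẋ)=(0.129583, 0.360308) → end (x,ẋ)=(-0.132988, -1.539689)
phase 3: p=0.7225, T=0.263, ωT=0.776981, cosh=1.317344, sinh=0.857552; start (x,ẋ)=(-0.132988, -1.539689) → end (x,ẋ)=(-0.851401, -4.195650)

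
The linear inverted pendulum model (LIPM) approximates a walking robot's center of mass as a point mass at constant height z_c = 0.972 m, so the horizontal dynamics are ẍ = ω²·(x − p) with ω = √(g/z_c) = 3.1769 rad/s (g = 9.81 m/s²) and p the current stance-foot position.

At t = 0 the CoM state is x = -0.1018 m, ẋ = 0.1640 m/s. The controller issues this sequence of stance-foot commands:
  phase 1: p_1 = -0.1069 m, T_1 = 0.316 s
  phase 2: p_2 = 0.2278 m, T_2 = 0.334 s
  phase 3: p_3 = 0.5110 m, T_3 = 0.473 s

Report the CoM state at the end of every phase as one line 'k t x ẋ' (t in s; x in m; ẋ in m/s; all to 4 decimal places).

1 0.3160 -0.0380 0.2730
2 0.6500 -0.0930 -0.6324
3 1.1230 -1.3384 -5.5890

phase 1: p=-0.1069, T=0.316, ωT=1.003900, cosh=1.547676, sinh=1.181229; start (x,ẋ)=(-0.101800, 0.164000) → end (x,ẋ)=(-0.038029, 0.272957)
phase 2: p=0.2278, T=0.334, ωT=1.061085, cosh=1.617792, sinh=1.271711; start (x,ẋ)=(-0.038029, 0.272957) → end (x,ẋ)=(-0.092991, -0.632386)
phase 3: p=0.5110, T=0.473, ωT=1.502674, cosh=2.358111, sinh=2.135577; start (x,ẋ)=(-0.092991, -0.632386) → end (x,ẋ)=(-1.338380, -5.589021)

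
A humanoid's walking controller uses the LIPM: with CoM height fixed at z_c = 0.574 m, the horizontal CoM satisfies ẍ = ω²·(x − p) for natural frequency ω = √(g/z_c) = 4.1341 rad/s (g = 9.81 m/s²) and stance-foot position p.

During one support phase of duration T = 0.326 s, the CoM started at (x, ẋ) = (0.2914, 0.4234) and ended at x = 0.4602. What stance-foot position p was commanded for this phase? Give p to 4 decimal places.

ωT = 4.1341·0.326 = 1.347717; cosh(ωT) = 2.054230, sinh(ωT) = 1.794397
x(T) = p + (x₀−p)·cosh(ωT) + (ẋ₀/ω)·sinh(ωT) ⇒ p·(1 − cosh) = x(T) − x₀·cosh − (ẋ₀/ω)·sinh
numerator   = 0.4602 − (0.2914)·2.054230 − (0.4234/4.1341)·1.794397 = -0.322179
denominator = 1 − 2.054230 = -1.054230
p = -0.322179 / -1.054230 = 0.3056

p = 0.3056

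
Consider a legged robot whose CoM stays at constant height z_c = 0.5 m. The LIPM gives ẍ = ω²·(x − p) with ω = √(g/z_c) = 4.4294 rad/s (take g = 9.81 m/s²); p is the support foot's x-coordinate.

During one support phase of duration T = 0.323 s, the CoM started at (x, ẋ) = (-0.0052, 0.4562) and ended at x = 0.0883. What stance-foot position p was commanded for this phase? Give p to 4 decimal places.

ωT = 4.4294·0.323 = 1.430696; cosh(ωT) = 2.210376, sinh(ωT) = 1.971234
x(T) = p + (x₀−p)·cosh(ωT) + (ẋ₀/ω)·sinh(ωT) ⇒ p·(1 − cosh) = x(T) − x₀·cosh − (ẋ₀/ω)·sinh
numerator   = 0.0883 − (-0.0052)·2.210376 − (0.4562/4.4294)·1.971234 = -0.103231
denominator = 1 − 2.210376 = -1.210376
p = -0.103231 / -1.210376 = 0.0853

p = 0.0853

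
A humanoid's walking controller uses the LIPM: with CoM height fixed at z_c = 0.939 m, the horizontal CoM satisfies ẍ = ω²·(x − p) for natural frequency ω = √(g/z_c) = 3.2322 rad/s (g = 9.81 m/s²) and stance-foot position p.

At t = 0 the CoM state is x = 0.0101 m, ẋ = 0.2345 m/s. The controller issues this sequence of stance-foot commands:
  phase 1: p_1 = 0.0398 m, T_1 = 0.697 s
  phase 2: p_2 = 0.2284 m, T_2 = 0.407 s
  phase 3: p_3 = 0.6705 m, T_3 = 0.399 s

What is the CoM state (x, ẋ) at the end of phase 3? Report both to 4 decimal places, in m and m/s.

phase 1: p=0.0398, T=0.697, ωT=2.252843, cosh=4.809926, sinh=4.704826; start (x,ẋ)=(0.010100, 0.234500) → end (x,ẋ)=(0.238286, 0.676282)
phase 2: p=0.2284, T=0.407, ωT=1.315505, cosh=1.997486, sinh=1.729148; start (x,ẋ)=(0.238286, 0.676282) → end (x,ẋ)=(0.609941, 1.406115)
phase 3: p=0.6705, T=0.399, ωT=1.289648, cosh=1.953438, sinh=1.678070; start (x,ẋ)=(0.609941, 1.406115) → end (x,ẋ)=(1.282219, 2.418296)

x = 1.2822, ẋ = 2.4183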